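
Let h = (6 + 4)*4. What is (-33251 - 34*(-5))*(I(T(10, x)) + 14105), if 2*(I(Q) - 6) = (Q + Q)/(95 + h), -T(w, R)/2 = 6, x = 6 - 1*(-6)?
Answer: -7002045757/15 ≈ -4.6680e+8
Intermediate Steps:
x = 12 (x = 6 + 6 = 12)
h = 40 (h = 10*4 = 40)
T(w, R) = -12 (T(w, R) = -2*6 = -12)
I(Q) = 6 + Q/135 (I(Q) = 6 + ((Q + Q)/(95 + 40))/2 = 6 + ((2*Q)/135)/2 = 6 + ((2*Q)*(1/135))/2 = 6 + (2*Q/135)/2 = 6 + Q/135)
(-33251 - 34*(-5))*(I(T(10, x)) + 14105) = (-33251 - 34*(-5))*((6 + (1/135)*(-12)) + 14105) = (-33251 + 170)*((6 - 4/45) + 14105) = -33081*(266/45 + 14105) = -33081*634991/45 = -7002045757/15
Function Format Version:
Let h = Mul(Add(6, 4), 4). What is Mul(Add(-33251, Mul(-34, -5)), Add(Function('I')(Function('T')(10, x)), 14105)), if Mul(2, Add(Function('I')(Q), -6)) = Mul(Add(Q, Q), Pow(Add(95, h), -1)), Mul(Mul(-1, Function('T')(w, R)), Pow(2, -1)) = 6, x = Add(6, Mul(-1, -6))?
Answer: Rational(-7002045757, 15) ≈ -4.6680e+8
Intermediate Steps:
x = 12 (x = Add(6, 6) = 12)
h = 40 (h = Mul(10, 4) = 40)
Function('T')(w, R) = -12 (Function('T')(w, R) = Mul(-2, 6) = -12)
Function('I')(Q) = Add(6, Mul(Rational(1, 135), Q)) (Function('I')(Q) = Add(6, Mul(Rational(1, 2), Mul(Add(Q, Q), Pow(Add(95, 40), -1)))) = Add(6, Mul(Rational(1, 2), Mul(Mul(2, Q), Pow(135, -1)))) = Add(6, Mul(Rational(1, 2), Mul(Mul(2, Q), Rational(1, 135)))) = Add(6, Mul(Rational(1, 2), Mul(Rational(2, 135), Q))) = Add(6, Mul(Rational(1, 135), Q)))
Mul(Add(-33251, Mul(-34, -5)), Add(Function('I')(Function('T')(10, x)), 14105)) = Mul(Add(-33251, Mul(-34, -5)), Add(Add(6, Mul(Rational(1, 135), -12)), 14105)) = Mul(Add(-33251, 170), Add(Add(6, Rational(-4, 45)), 14105)) = Mul(-33081, Add(Rational(266, 45), 14105)) = Mul(-33081, Rational(634991, 45)) = Rational(-7002045757, 15)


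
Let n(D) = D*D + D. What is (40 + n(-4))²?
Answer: 2704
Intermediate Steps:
n(D) = D + D² (n(D) = D² + D = D + D²)
(40 + n(-4))² = (40 - 4*(1 - 4))² = (40 - 4*(-3))² = (40 + 12)² = 52² = 2704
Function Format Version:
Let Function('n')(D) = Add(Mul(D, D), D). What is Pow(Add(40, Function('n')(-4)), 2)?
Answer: 2704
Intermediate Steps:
Function('n')(D) = Add(D, Pow(D, 2)) (Function('n')(D) = Add(Pow(D, 2), D) = Add(D, Pow(D, 2)))
Pow(Add(40, Function('n')(-4)), 2) = Pow(Add(40, Mul(-4, Add(1, -4))), 2) = Pow(Add(40, Mul(-4, -3)), 2) = Pow(Add(40, 12), 2) = Pow(52, 2) = 2704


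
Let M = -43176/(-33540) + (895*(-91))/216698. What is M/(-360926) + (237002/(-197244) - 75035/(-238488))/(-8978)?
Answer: 185153557906693733709377/1923373287519622971343524720 ≈ 9.6265e-5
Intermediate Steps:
M = 552040629/605670910 (M = -43176*(-1/33540) - 81445*1/216698 = 3598/2795 - 81445/216698 = 552040629/605670910 ≈ 0.91145)
M/(-360926) + (237002/(-197244) - 75035/(-238488))/(-8978) = (552040629/605670910)/(-360926) + (237002/(-197244) - 75035/(-238488))/(-8978) = (552040629/605670910)*(-1/360926) + (237002*(-1/197244) - 75035*(-1/238488))*(-1/8978) = -552040629/218602378862660 + (-118501/98622 + 75035/238488)*(-1/8978) = -552040629/218602378862660 - 3476827453/3920027256*(-1/8978) = -552040629/218602378862660 + 3476827453/35194004704368 = 185153557906693733709377/1923373287519622971343524720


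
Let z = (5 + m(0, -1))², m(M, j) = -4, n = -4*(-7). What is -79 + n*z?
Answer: -51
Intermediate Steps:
n = 28
z = 1 (z = (5 - 4)² = 1² = 1)
-79 + n*z = -79 + 28*1 = -79 + 28 = -51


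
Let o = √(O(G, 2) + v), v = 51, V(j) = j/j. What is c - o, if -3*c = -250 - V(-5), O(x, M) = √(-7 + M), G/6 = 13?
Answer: 251/3 - √(51 + I*√5) ≈ 76.524 - 0.15652*I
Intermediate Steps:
V(j) = 1
G = 78 (G = 6*13 = 78)
c = 251/3 (c = -(-250 - 1*1)/3 = -(-250 - 1)/3 = -⅓*(-251) = 251/3 ≈ 83.667)
o = √(51 + I*√5) (o = √(√(-7 + 2) + 51) = √(√(-5) + 51) = √(I*√5 + 51) = √(51 + I*√5) ≈ 7.1431 + 0.15652*I)
c - o = 251/3 - √(51 + I*√5)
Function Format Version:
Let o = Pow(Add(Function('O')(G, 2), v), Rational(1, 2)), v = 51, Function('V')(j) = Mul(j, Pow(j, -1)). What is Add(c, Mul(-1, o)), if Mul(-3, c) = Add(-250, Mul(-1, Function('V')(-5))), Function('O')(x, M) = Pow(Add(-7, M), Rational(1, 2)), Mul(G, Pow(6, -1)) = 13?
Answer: Add(Rational(251, 3), Mul(-1, Pow(Add(51, Mul(I, Pow(5, Rational(1, 2)))), Rational(1, 2)))) ≈ Add(76.524, Mul(-0.15652, I))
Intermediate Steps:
Function('V')(j) = 1
G = 78 (G = Mul(6, 13) = 78)
c = Rational(251, 3) (c = Mul(Rational(-1, 3), Add(-250, Mul(-1, 1))) = Mul(Rational(-1, 3), Add(-250, -1)) = Mul(Rational(-1, 3), -251) = Rational(251, 3) ≈ 83.667)
o = Pow(Add(51, Mul(I, Pow(5, Rational(1, 2)))), Rational(1, 2)) (o = Pow(Add(Pow(Add(-7, 2), Rational(1, 2)), 51), Rational(1, 2)) = Pow(Add(Pow(-5, Rational(1, 2)), 51), Rational(1, 2)) = Pow(Add(Mul(I, Pow(5, Rational(1, 2))), 51), Rational(1, 2)) = Pow(Add(51, Mul(I, Pow(5, Rational(1, 2)))), Rational(1, 2)) ≈ Add(7.1431, Mul(0.15652, I)))
Add(c, Mul(-1, o)) = Add(Rational(251, 3), Mul(-1, Pow(Add(51, Mul(I, Pow(5, Rational(1, 2)))), Rational(1, 2))))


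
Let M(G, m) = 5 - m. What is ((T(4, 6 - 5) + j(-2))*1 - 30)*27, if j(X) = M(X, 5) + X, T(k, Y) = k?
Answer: -756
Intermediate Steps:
j(X) = X (j(X) = (5 - 1*5) + X = (5 - 5) + X = 0 + X = X)
((T(4, 6 - 5) + j(-2))*1 - 30)*27 = ((4 - 2)*1 - 30)*27 = (2*1 - 30)*27 = (2 - 30)*27 = -28*27 = -756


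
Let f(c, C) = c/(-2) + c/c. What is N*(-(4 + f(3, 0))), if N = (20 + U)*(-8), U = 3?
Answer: 644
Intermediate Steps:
f(c, C) = 1 - c/2 (f(c, C) = c*(-½) + 1 = -c/2 + 1 = 1 - c/2)
N = -184 (N = (20 + 3)*(-8) = 23*(-8) = -184)
N*(-(4 + f(3, 0))) = -(-184)*(4 + (1 - ½*3)) = -(-184)*(4 + (1 - 3/2)) = -(-184)*(4 - ½) = -(-184)*7/2 = -184*(-7/2) = 644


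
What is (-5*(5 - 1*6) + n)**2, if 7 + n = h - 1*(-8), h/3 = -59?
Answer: 29241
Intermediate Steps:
h = -177 (h = 3*(-59) = -177)
n = -176 (n = -7 + (-177 - 1*(-8)) = -7 + (-177 + 8) = -7 - 169 = -176)
(-5*(5 - 1*6) + n)**2 = (-5*(5 - 1*6) - 176)**2 = (-5*(5 - 6) - 176)**2 = (-5*(-1) - 176)**2 = (5 - 176)**2 = (-171)**2 = 29241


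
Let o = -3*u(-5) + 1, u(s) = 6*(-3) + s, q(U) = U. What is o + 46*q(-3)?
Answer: -68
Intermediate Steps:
u(s) = -18 + s
o = 70 (o = -3*(-18 - 5) + 1 = -3*(-23) + 1 = 69 + 1 = 70)
o + 46*q(-3) = 70 + 46*(-3) = 70 - 138 = -68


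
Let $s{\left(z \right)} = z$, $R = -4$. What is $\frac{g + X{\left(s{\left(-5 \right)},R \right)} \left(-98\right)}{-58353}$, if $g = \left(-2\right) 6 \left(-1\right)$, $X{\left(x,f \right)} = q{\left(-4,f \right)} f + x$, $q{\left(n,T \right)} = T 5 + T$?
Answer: $\frac{8906}{58353} \approx 0.15262$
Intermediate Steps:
$q{\left(n,T \right)} = 6 T$ ($q{\left(n,T \right)} = 5 T + T = 6 T$)
$X{\left(x,f \right)} = x + 6 f^{2}$ ($X{\left(x,f \right)} = 6 f f + x = 6 f^{2} + x = x + 6 f^{2}$)
$g = 12$ ($g = \left(-12\right) \left(-1\right) = 12$)
$\frac{g + X{\left(s{\left(-5 \right)},R \right)} \left(-98\right)}{-58353} = \frac{12 + \left(-5 + 6 \left(-4\right)^{2}\right) \left(-98\right)}{-58353} = \left(12 + \left(-5 + 6 \cdot 16\right) \left(-98\right)\right) \left(- \frac{1}{58353}\right) = \left(12 + \left(-5 + 96\right) \left(-98\right)\right) \left(- \frac{1}{58353}\right) = \left(12 + 91 \left(-98\right)\right) \left(- \frac{1}{58353}\right) = \left(12 - 8918\right) \left(- \frac{1}{58353}\right) = \left(-8906\right) \left(- \frac{1}{58353}\right) = \frac{8906}{58353}$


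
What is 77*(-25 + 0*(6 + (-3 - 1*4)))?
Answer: -1925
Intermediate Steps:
77*(-25 + 0*(6 + (-3 - 1*4))) = 77*(-25 + 0*(6 + (-3 - 4))) = 77*(-25 + 0*(6 - 7)) = 77*(-25 + 0*(-1)) = 77*(-25 + 0) = 77*(-25) = -1925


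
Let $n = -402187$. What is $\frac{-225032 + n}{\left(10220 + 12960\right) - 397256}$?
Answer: $\frac{69691}{41564} \approx 1.6767$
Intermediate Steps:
$\frac{-225032 + n}{\left(10220 + 12960\right) - 397256} = \frac{-225032 - 402187}{\left(10220 + 12960\right) - 397256} = - \frac{627219}{23180 - 397256} = - \frac{627219}{-374076} = \left(-627219\right) \left(- \frac{1}{374076}\right) = \frac{69691}{41564}$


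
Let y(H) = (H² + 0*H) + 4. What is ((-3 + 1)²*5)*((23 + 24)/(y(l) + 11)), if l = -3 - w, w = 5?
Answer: 940/79 ≈ 11.899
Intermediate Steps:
l = -8 (l = -3 - 1*5 = -3 - 5 = -8)
y(H) = 4 + H² (y(H) = (H² + 0) + 4 = H² + 4 = 4 + H²)
((-3 + 1)²*5)*((23 + 24)/(y(l) + 11)) = ((-3 + 1)²*5)*((23 + 24)/((4 + (-8)²) + 11)) = ((-2)²*5)*(47/((4 + 64) + 11)) = (4*5)*(47/(68 + 11)) = 20*(47/79) = 940/79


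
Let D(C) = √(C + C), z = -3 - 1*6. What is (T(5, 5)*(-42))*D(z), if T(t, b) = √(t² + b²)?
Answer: -1260*I ≈ -1260.0*I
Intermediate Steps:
T(t, b) = √(b² + t²)
z = -9 (z = -3 - 6 = -9)
D(C) = √2*√C (D(C) = √(2*C) = √2*√C)
(T(5, 5)*(-42))*D(z) = (√(5² + 5²)*(-42))*(√2*√(-9)) = (√(25 + 25)*(-42))*(√2*(3*I)) = (√50*(-42))*(3*I*√2) = ((5*√2)*(-42))*(3*I*√2) = (-210*√2)*(3*I*√2) = -1260*I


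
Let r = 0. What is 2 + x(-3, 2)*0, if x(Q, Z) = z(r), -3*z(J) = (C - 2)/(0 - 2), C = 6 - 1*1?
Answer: 2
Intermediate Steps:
C = 5 (C = 6 - 1 = 5)
z(J) = ½ (z(J) = -(5 - 2)/(3*(0 - 2)) = -1/(-2) = -(-1)/2 = -⅓*(-3/2) = ½)
x(Q, Z) = ½
2 + x(-3, 2)*0 = 2 + (½)*0 = 2 + 0 = 2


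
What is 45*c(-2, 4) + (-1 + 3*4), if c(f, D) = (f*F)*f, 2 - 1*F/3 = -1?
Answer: 1631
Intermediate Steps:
F = 9 (F = 6 - 3*(-1) = 6 + 3 = 9)
c(f, D) = 9*f**2 (c(f, D) = (f*9)*f = (9*f)*f = 9*f**2)
45*c(-2, 4) + (-1 + 3*4) = 45*(9*(-2)**2) + (-1 + 3*4) = 45*(9*4) + (-1 + 12) = 45*36 + 11 = 1620 + 11 = 1631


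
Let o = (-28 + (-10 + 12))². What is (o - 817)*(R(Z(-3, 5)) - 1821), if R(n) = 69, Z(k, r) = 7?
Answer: 247032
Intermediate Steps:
o = 676 (o = (-28 + 2)² = (-26)² = 676)
(o - 817)*(R(Z(-3, 5)) - 1821) = (676 - 817)*(69 - 1821) = -141*(-1752) = 247032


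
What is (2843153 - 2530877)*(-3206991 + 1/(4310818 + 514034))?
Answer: -402660565358233613/402071 ≈ -1.0015e+12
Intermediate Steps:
(2843153 - 2530877)*(-3206991 + 1/(4310818 + 514034)) = 312276*(-3206991 + 1/4824852) = 312276*(-15473256940331/4824852) = -402660565358233613/402071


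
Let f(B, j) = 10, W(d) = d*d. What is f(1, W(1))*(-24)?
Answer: -240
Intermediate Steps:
W(d) = d²
f(1, W(1))*(-24) = 10*(-24) = -240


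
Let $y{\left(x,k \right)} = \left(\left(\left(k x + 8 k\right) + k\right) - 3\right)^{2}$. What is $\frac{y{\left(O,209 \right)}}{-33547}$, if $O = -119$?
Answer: $- \frac{528678049}{33547} \approx -15759.0$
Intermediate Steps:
$y{\left(x,k \right)} = \left(-3 + 9 k + k x\right)^{2}$ ($y{\left(x,k \right)} = \left(\left(\left(8 k + k x\right) + k\right) - 3\right)^{2} = \left(\left(9 k + k x\right) - 3\right)^{2} = \left(-3 + 9 k + k x\right)^{2}$)
$\frac{y{\left(O,209 \right)}}{-33547} = \frac{\left(-3 + 9 \cdot 209 + 209 \left(-119\right)\right)^{2}}{-33547} = \left(-3 + 1881 - 24871\right)^{2} \left(- \frac{1}{33547}\right) = \left(-22993\right)^{2} \left(- \frac{1}{33547}\right) = 528678049 \left(- \frac{1}{33547}\right) = - \frac{528678049}{33547}$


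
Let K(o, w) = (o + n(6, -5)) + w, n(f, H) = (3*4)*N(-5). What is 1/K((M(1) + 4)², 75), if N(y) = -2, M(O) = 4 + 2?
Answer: 1/151 ≈ 0.0066225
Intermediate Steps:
M(O) = 6
n(f, H) = -24 (n(f, H) = (3*4)*(-2) = 12*(-2) = -24)
K(o, w) = -24 + o + w (K(o, w) = (o - 24) + w = (-24 + o) + w = -24 + o + w)
1/K((M(1) + 4)², 75) = 1/(-24 + (6 + 4)² + 75) = 1/(-24 + 10² + 75) = 1/(-24 + 100 + 75) = 1/151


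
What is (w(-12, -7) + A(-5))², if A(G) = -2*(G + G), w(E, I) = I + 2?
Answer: 225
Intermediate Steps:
w(E, I) = 2 + I
A(G) = -4*G
(w(-12, -7) + A(-5))² = ((2 - 7) - 4*(-5))² = (-5 + 20)² = 15² = 225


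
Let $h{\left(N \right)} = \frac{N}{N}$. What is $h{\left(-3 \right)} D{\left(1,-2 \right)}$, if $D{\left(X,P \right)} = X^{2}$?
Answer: $1$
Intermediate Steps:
$h{\left(N \right)} = 1$
$h{\left(-3 \right)} D{\left(1,-2 \right)} = 1 \cdot 1^{2} = 1 \cdot 1 = 1$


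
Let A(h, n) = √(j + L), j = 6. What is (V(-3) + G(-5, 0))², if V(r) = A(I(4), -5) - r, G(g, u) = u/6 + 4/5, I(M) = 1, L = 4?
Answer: 611/25 + 38*√10/5 ≈ 48.473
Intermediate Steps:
A(h, n) = √10 (A(h, n) = √(6 + 4) = √10)
G(g, u) = ⅘ + u/6 (G(g, u) = u*(⅙) + 4*(⅕) = u/6 + ⅘ = ⅘ + u/6)
V(r) = √10 - r
(V(-3) + G(-5, 0))² = ((√10 - 1*(-3)) + (⅘ + (⅙)*0))² = ((√10 + 3) + (⅘ + 0))² = ((3 + √10) + ⅘)² = (19/5 + √10)²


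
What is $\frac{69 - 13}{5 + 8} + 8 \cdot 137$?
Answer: $\frac{14304}{13} \approx 1100.3$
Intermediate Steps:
$\frac{69 - 13}{5 + 8} + 8 \cdot 137 = \frac{56}{13} + 1096 = \frac{14304}{13}$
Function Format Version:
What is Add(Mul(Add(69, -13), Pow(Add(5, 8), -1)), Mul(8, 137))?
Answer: Rational(14304, 13) ≈ 1100.3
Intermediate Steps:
Add(Mul(Add(69, -13), Pow(Add(5, 8), -1)), Mul(8, 137)) = Add(Mul(56, Pow(13, -1)), 1096) = Add(Mul(56, Rational(1, 13)), 1096) = Add(Rational(56, 13), 1096) = Rational(14304, 13)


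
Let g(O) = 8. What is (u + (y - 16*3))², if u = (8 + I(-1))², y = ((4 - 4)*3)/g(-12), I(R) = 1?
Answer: 1089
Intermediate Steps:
y = 0 (y = ((4 - 4)*3)/8 = (0*3)*(⅛) = 0*(⅛) = 0)
u = 81 (u = (8 + 1)² = 9² = 81)
(u + (y - 16*3))² = (81 + (0 - 16*3))² = (81 + (0 - 1*48))² = (81 + (0 - 48))² = (81 - 48)² = 33² = 1089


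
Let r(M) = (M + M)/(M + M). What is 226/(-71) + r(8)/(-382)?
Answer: -86403/27122 ≈ -3.1857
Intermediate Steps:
r(M) = 1 (r(M) = (2*M)/((2*M)) = (2*M)*(1/(2*M)) = 1)
226/(-71) + r(8)/(-382) = 226/(-71) + 1/(-382) = 226*(-1/71) + 1*(-1/382) = -226/71 - 1/382 = -86403/27122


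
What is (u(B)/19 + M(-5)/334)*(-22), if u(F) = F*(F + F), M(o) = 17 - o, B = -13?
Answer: -1246410/3173 ≈ -392.82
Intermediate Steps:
u(F) = 2*F² (u(F) = F*(2*F) = 2*F²)
(u(B)/19 + M(-5)/334)*(-22) = ((2*(-13)²)/19 + (17 - 1*(-5))/334)*(-22) = ((2*169)*(1/19) + (17 + 5)*(1/334))*(-22) = (338*(1/19) + 22*(1/334))*(-22) = (338/19 + 11/167)*(-22) = (56655/3173)*(-22) = -1246410/3173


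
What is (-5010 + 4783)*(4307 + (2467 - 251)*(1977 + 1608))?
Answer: -1804347409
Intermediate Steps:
(-5010 + 4783)*(4307 + (2467 - 251)*(1977 + 1608)) = -227*(4307 + 2216*3585) = -227*(4307 + 7944360) = -227*7948667 = -1804347409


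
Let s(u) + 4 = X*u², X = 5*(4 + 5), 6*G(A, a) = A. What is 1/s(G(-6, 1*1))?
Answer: 1/41 ≈ 0.024390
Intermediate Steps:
G(A, a) = A/6
X = 45 (X = 5*9 = 45)
s(u) = -4 + 45*u²
1/s(G(-6, 1*1)) = 1/(-4 + 45*((⅙)*(-6))²) = 1/(-4 + 45*(-1)²) = 1/(-4 + 45*1) = 1/(-4 + 45) = 1/41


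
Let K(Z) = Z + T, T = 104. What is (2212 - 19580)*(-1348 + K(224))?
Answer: 17715360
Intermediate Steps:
K(Z) = 104 + Z (K(Z) = Z + 104 = 104 + Z)
(2212 - 19580)*(-1348 + K(224)) = (2212 - 19580)*(-1348 + (104 + 224)) = -17368*(-1348 + 328) = -17368*(-1020) = 17715360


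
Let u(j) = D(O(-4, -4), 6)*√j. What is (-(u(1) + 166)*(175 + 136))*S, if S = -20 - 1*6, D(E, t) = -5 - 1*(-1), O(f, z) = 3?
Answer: 1309932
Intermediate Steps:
D(E, t) = -4 (D(E, t) = -5 + 1 = -4)
u(j) = -4*√j
S = -26 (S = -20 - 6 = -26)
(-(u(1) + 166)*(175 + 136))*S = -(-4*√1 + 166)*(175 + 136)*(-26) = -(-4*1 + 166)*311*(-26) = -(-4 + 166)*311*(-26) = -162*311*(-26) = -1*50382*(-26) = -50382*(-26) = 1309932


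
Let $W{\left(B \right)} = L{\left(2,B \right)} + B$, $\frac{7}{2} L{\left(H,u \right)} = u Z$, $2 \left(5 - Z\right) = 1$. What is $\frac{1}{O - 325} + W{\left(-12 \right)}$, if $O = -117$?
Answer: $- \frac{84871}{3094} \approx -27.431$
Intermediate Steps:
$Z = \frac{9}{2}$ ($Z = 5 - \frac{1}{2} = \frac{9}{2} \approx 4.5$)
$L{\left(H,u \right)} = \frac{9 u}{7}$ ($L{\left(H,u \right)} = \frac{2 u \frac{9}{2}}{7} = \frac{2 \frac{9 u}{2}}{7} = \frac{9 u}{7}$)
$W{\left(B \right)} = \frac{16 B}{7}$ ($W{\left(B \right)} = \frac{9 B}{7} + B = \frac{16 B}{7}$)
$\frac{1}{O - 325} + W{\left(-12 \right)} = \frac{1}{-117 - 325} + \frac{16}{7} \left(-12\right) = \frac{1}{-442} - \frac{192}{7} = - \frac{1}{442} - \frac{192}{7} = - \frac{84871}{3094}$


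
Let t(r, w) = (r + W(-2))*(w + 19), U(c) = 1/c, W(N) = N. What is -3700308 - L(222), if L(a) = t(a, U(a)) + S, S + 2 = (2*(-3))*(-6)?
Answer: -411202052/111 ≈ -3.7045e+6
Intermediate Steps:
S = 34 (S = -2 + (2*(-3))*(-6) = -2 - 6*(-6) = -2 + 36 = 34)
t(r, w) = (-2 + r)*(19 + w) (t(r, w) = (r - 2)*(w + 19) = (-2 + r)*(19 + w))
L(a) = -3 - 2/a + 19*a (L(a) = (-38 - 2/a + 19*a + a/a) + 34 = (-38 - 2/a + 19*a + 1) + 34 = (-37 - 2/a + 19*a) + 34 = -3 - 2/a + 19*a)
-3700308 - L(222) = -3700308 - (-3 - 2/222 + 19*222) = -3700308 - (-3 - 2*1/222 + 4218) = -3700308 - (-3 - 1/111 + 4218) = -3700308 - 1*467864/111 = -3700308 - 467864/111 = -411202052/111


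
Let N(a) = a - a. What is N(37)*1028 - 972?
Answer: -972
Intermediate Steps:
N(a) = 0
N(37)*1028 - 972 = 0*1028 - 972 = 0 - 972 = -972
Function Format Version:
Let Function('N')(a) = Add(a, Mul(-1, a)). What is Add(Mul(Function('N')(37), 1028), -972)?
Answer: -972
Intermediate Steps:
Function('N')(a) = 0
Add(Mul(Function('N')(37), 1028), -972) = Add(Mul(0, 1028), -972) = Add(0, -972) = -972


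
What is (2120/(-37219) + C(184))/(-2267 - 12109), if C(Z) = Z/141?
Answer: -818672/9430438563 ≈ -8.6812e-5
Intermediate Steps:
C(Z) = Z/141 (C(Z) = Z*(1/141) = Z/141)
(2120/(-37219) + C(184))/(-2267 - 12109) = (2120/(-37219) + (1/141)*184)/(-2267 - 12109) = (2120*(-1/37219) + 184/141)/(-14376) = (-2120/37219 + 184/141)*(-1/14376) = (6549376/5247879)*(-1/14376) = -818672/9430438563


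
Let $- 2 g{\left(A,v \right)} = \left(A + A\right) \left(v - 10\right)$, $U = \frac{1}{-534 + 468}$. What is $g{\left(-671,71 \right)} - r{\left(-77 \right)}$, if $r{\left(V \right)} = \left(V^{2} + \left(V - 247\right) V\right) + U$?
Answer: $\frac{663565}{66} \approx 10054.0$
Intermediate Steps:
$U = - \frac{1}{66}$ ($U = \frac{1}{-66} = - \frac{1}{66} \approx -0.015152$)
$g{\left(A,v \right)} = - A \left(-10 + v\right)$ ($g{\left(A,v \right)} = - \frac{\left(A + A\right) \left(v - 10\right)}{2} = - \frac{2 A \left(-10 + v\right)}{2} = - A \left(-10 + v\right)$)
$r{\left(V \right)} = - \frac{1}{66} + V^{2} + V \left(-247 + V\right)$ ($r{\left(V \right)} = \left(V^{2} + \left(V - 247\right) V\right) - \frac{1}{66} = \left(V^{2} + \left(-247 + V\right) V\right) - \frac{1}{66} = \left(V^{2} + V \left(-247 + V\right)\right) - \frac{1}{66} = - \frac{1}{66} + V^{2} + V \left(-247 + V\right)$)
$g{\left(-671,71 \right)} - r{\left(-77 \right)} = - 671 \left(10 - 71\right) - \left(- \frac{1}{66} - -19019 + 2 \left(-77\right)^{2}\right) = - 671 \left(10 - 71\right) - \left(- \frac{1}{66} + 19019 + 2 \cdot 5929\right) = \left(-671\right) \left(-61\right) - \left(- \frac{1}{66} + 19019 + 11858\right) = 40931 - \frac{2037881}{66} = \frac{663565}{66}$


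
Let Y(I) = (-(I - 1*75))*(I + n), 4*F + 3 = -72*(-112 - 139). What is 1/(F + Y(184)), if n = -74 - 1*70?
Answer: 4/629 ≈ 0.0063593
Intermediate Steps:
F = 18069/4 (F = -3/4 + (-72*(-112 - 139))/4 = -3/4 + (-72*(-251))/4 = -3/4 + (1/4)*18072 = -3/4 + 4518 = 18069/4 ≈ 4517.3)
n = -144 (n = -74 - 70 = -144)
Y(I) = (-144 + I)*(75 - I) (Y(I) = (-(I - 1*75))*(I - 144) = (-(I - 75))*(-144 + I) = (-(-75 + I))*(-144 + I) = (75 - I)*(-144 + I) = (-144 + I)*(75 - I))
1/(F + Y(184)) = 1/(18069/4 + (-10800 - 1*184**2 + 219*184)) = 1/(18069/4 + (-10800 - 1*33856 + 40296)) = 1/(18069/4 + (-10800 - 33856 + 40296)) = 1/(18069/4 - 4360) = 1/(629/4) = 4/629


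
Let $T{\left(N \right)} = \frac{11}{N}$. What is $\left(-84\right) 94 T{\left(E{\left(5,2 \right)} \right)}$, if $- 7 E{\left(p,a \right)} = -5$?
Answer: $- \frac{607992}{5} \approx -1.216 \cdot 10^{5}$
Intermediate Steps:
$E{\left(p,a \right)} = \frac{5}{7}$ ($E{\left(p,a \right)} = \left(- \frac{1}{7}\right) \left(-5\right) = \frac{5}{7}$)
$\left(-84\right) 94 T{\left(E{\left(5,2 \right)} \right)} = \left(-84\right) 94 \frac{11}{\frac{5}{7}} = - 7896 \cdot 11 \cdot \frac{7}{5} = \left(-7896\right) \frac{77}{5} = - \frac{607992}{5}$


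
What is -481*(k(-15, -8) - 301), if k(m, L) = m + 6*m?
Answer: 195286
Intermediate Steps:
k(m, L) = 7*m
-481*(k(-15, -8) - 301) = -481*(7*(-15) - 301) = -481*(-105 - 301) = -481*(-406) = 195286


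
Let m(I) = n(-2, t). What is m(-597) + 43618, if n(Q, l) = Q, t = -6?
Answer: 43616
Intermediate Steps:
m(I) = -2
m(-597) + 43618 = -2 + 43618 = 43616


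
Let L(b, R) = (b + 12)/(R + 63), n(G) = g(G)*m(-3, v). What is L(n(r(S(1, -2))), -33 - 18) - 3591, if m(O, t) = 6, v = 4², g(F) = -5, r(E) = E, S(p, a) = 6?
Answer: -7185/2 ≈ -3592.5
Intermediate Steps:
v = 16
n(G) = -30 (n(G) = -5*6 = -30)
L(b, R) = (12 + b)/(63 + R)
L(n(r(S(1, -2))), -33 - 18) - 3591 = (12 - 30)/(63 + (-33 - 18)) - 3591 = -18/(63 - 51) - 3591 = -18/12 - 3591 = (1/12)*(-18) - 3591 = -3/2 - 3591 = -7185/2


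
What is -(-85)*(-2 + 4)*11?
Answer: 1870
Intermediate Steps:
-(-85)*(-2 + 4)*11 = -(-85)*2*11 = -17*(-10)*11 = 170*11 = 1870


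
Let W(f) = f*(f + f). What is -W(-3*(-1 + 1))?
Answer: 0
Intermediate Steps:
W(f) = 2*f**2 (W(f) = f*(2*f) = 2*f**2)
-W(-3*(-1 + 1)) = -2*(-3*(-1 + 1))**2 = -2*(-3*0)**2 = -2*0**2 = -2*0 = -1*0 = 0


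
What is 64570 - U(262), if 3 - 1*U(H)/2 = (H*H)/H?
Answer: 65088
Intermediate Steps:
U(H) = 6 - 2*H (U(H) = 6 - 2*H*H/H = 6 - 2*H²/H = 6 - 2*H)
64570 - U(262) = 64570 - (6 - 2*262) = 64570 - (6 - 524) = 64570 - 1*(-518) = 64570 + 518 = 65088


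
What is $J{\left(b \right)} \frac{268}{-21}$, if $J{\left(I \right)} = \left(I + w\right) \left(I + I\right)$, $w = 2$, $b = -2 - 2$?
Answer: $- \frac{4288}{21} \approx -204.19$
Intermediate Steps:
$b = -4$
$J{\left(I \right)} = 2 I \left(2 + I\right)$ ($J{\left(I \right)} = \left(I + 2\right) \left(I + I\right) = \left(2 + I\right) 2 I = 2 I \left(2 + I\right)$)
$J{\left(b \right)} \frac{268}{-21} = 2 \left(-4\right) \left(2 - 4\right) \frac{268}{-21} = 2 \left(-4\right) \left(-2\right) 268 \left(- \frac{1}{21}\right) = 16 \left(- \frac{268}{21}\right) = - \frac{4288}{21}$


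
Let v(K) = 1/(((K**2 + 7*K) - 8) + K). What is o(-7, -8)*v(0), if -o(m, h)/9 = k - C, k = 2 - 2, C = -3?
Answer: 27/8 ≈ 3.3750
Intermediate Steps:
k = 0
o(m, h) = -27 (o(m, h) = -9*(0 - 1*(-3)) = -9*(0 + 3) = -9*3 = -27)
v(K) = 1/(-8 + K**2 + 8*K) (v(K) = 1/((-8 + K**2 + 7*K) + K) = 1/(-8 + K**2 + 8*K))
o(-7, -8)*v(0) = -27/(-8 + 0**2 + 8*0) = -27/(-8 + 0 + 0) = -27/(-8) = -27*(-1/8) = 27/8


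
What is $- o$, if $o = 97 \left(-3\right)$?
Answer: $291$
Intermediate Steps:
$o = -291$
$- o = \left(-1\right) \left(-291\right) = 291$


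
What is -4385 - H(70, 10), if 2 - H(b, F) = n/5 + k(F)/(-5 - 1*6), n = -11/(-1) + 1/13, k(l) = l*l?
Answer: -3141621/715 ≈ -4393.9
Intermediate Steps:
k(l) = l²
n = 144/13 (n = -11*(-1) + 1*(1/13) = 11 + 1/13 = 144/13 ≈ 11.077)
H(b, F) = -14/65 + F²/11 (H(b, F) = 2 - ((144/13)/5 + F²/(-5 - 1*6)) = 2 - ((144/13)*(⅕) + F²/(-5 - 6)) = 2 - (144/65 + F²/(-11)) = 2 - (144/65 + F²*(-1/11)) = 2 - (144/65 - F²/11) = 2 + (-144/65 + F²/11) = -14/65 + F²/11)
-4385 - H(70, 10) = -4385 - (-14/65 + (1/11)*10²) = -4385 - (-14/65 + (1/11)*100) = -4385 - (-14/65 + 100/11) = -4385 - 1*6346/715 = -4385 - 6346/715 = -3141621/715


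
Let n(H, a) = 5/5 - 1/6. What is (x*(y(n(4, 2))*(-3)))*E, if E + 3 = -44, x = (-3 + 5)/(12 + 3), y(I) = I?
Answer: 47/3 ≈ 15.667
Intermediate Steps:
n(H, a) = ⅚ (n(H, a) = 5*(⅕) - 1*⅙ = 1 - ⅙ = ⅚)
x = 2/15 ≈ 0.13333
E = -47 (E = -3 - 44 = -47)
(x*(y(n(4, 2))*(-3)))*E = (2*((⅚)*(-3))/15)*(-47) = ((2/15)*(-5/2))*(-47) = -⅓*(-47) = 47/3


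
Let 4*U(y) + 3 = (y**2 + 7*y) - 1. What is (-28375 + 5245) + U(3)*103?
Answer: -44921/2 ≈ -22461.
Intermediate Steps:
U(y) = -1 + y**2/4 + 7*y/4 (U(y) = -3/4 + ((y**2 + 7*y) - 1)/4 = -3/4 + (-1 + y**2 + 7*y)/4 = -3/4 + (-1/4 + y**2/4 + 7*y/4) = -1 + y**2/4 + 7*y/4)
(-28375 + 5245) + U(3)*103 = (-28375 + 5245) + (-1 + (1/4)*3**2 + (7/4)*3)*103 = -23130 + (-1 + (1/4)*9 + 21/4)*103 = -23130 + (-1 + 9/4 + 21/4)*103 = -23130 + (13/2)*103 = -23130 + 1339/2 = -44921/2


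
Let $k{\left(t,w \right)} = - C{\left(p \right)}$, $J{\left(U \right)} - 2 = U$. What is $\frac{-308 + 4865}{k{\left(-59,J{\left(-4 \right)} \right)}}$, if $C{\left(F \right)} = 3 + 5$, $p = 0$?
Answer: $- \frac{4557}{8} \approx -569.63$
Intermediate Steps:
$C{\left(F \right)} = 8$
$J{\left(U \right)} = 2 + U$
$k{\left(t,w \right)} = -8$ ($k{\left(t,w \right)} = \left(-1\right) 8 = -8$)
$\frac{-308 + 4865}{k{\left(-59,J{\left(-4 \right)} \right)}} = \frac{-308 + 4865}{-8} = 4557 \left(- \frac{1}{8}\right) = - \frac{4557}{8}$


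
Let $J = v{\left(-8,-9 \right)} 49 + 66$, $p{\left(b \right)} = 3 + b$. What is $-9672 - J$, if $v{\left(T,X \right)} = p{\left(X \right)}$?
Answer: $-9444$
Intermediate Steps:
$v{\left(T,X \right)} = 3 + X$
$J = -228$ ($J = \left(3 - 9\right) 49 + 66 = \left(-6\right) 49 + 66 = -294 + 66 = -228$)
$-9672 - J = -9672 - -228 = -9672 + 228 = -9444$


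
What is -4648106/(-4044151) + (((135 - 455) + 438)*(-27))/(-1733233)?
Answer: 8069135371784/7009455970183 ≈ 1.1512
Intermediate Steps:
-4648106/(-4044151) + (((135 - 455) + 438)*(-27))/(-1733233) = -4648106*(-1/4044151) + ((-320 + 438)*(-27))*(-1/1733233) = 4648106/4044151 + (118*(-27))*(-1/1733233) = 4648106/4044151 - 3186*(-1/1733233) = 4648106/4044151 + 3186/1733233 = 8069135371784/7009455970183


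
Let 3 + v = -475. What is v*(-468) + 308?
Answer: 224012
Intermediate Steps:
v = -478 (v = -3 - 475 = -478)
v*(-468) + 308 = -478*(-468) + 308 = 223704 + 308 = 224012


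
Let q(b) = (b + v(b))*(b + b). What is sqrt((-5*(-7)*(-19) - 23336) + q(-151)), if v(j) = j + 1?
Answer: sqrt(66901) ≈ 258.65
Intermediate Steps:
v(j) = 1 + j
q(b) = 2*b*(1 + 2*b) (q(b) = (b + (1 + b))*(b + b) = (1 + 2*b)*(2*b) = 2*b*(1 + 2*b))
sqrt((-5*(-7)*(-19) - 23336) + q(-151)) = sqrt((-5*(-7)*(-19) - 23336) + 2*(-151)*(1 + 2*(-151))) = sqrt((35*(-19) - 23336) + 2*(-151)*(1 - 302)) = sqrt((-665 - 23336) + 2*(-151)*(-301)) = sqrt(-24001 + 90902) = sqrt(66901)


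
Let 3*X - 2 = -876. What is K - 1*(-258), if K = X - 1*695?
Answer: -2185/3 ≈ -728.33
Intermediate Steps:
X = -874/3 (X = ⅔ + (⅓)*(-876) = ⅔ - 292 = -874/3 ≈ -291.33)
K = -2959/3 (K = -874/3 - 1*695 = -874/3 - 695 = -2959/3 ≈ -986.33)
K - 1*(-258) = -2959/3 - 1*(-258) = -2959/3 + 258 = -2185/3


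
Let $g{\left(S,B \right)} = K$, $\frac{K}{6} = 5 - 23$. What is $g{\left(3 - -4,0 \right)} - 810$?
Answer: $-918$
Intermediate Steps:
$K = -108$ ($K = 6 \left(5 - 23\right) = 6 \left(-18\right) = -108$)
$g{\left(S,B \right)} = -108$
$g{\left(3 - -4,0 \right)} - 810 = -108 - 810 = -918$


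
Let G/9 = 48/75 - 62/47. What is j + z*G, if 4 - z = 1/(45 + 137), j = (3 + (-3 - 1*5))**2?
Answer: 8924/15275 ≈ 0.58422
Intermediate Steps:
j = 25 (j = (3 + (-3 - 5))**2 = (3 - 8)**2 = (-5)**2 = 25)
G = -7182/1175 (G = 9*(48/75 - 62/47) = 9*(48*(1/75) - 62*1/47) = 9*(16/25 - 62/47) = 9*(-798/1175) = -7182/1175 ≈ -6.1123)
z = 727/182 (z = 4 - 1/(45 + 137) = 4 - 1/182 = 727/182 ≈ 3.9945)
j + z*G = 25 + (727/182)*(-7182/1175) = 25 - 372951/15275 = 8924/15275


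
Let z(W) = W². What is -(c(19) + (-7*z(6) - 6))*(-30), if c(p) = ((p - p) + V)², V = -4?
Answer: -7260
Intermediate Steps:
c(p) = 16 (c(p) = ((p - p) - 4)² = (0 - 4)² = (-4)² = 16)
-(c(19) + (-7*z(6) - 6))*(-30) = -(16 + (-7*6² - 6))*(-30) = -(16 + (-7*36 - 6))*(-30) = -(16 + (-252 - 6))*(-30) = -(16 - 258)*(-30) = -(-242)*(-30) = -1*7260 = -7260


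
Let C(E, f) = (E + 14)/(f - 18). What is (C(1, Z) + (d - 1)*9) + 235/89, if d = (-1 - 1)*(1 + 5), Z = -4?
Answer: -225251/1958 ≈ -115.04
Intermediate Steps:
d = -12 (d = -2*6 = -12)
C(E, f) = (14 + E)/(-18 + f)
(C(1, Z) + (d - 1)*9) + 235/89 = ((14 + 1)/(-18 - 4) + (-12 - 1)*9) + 235/89 = (15/(-22) - 13*9) + 235*(1/89) = (-1/22*15 - 117) + 235/89 = (-15/22 - 117) + 235/89 = -2589/22 + 235/89 = -225251/1958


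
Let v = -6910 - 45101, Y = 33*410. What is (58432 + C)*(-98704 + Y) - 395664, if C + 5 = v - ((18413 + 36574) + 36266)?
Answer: 7225510974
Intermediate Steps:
Y = 13530
v = -52011
C = -143269 (C = -5 + (-52011 - ((18413 + 36574) + 36266)) = -5 + (-52011 - (54987 + 36266)) = -5 + (-52011 - 1*91253) = -5 + (-52011 - 91253) = -5 - 143264 = -143269)
(58432 + C)*(-98704 + Y) - 395664 = (58432 - 143269)*(-98704 + 13530) - 395664 = -84837*(-85174) - 395664 = 7225906638 - 395664 = 7225510974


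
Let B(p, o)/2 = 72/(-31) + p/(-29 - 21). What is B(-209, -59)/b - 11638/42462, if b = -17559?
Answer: -8805265036/32101802775 ≈ -0.27429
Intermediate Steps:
B(p, o) = -144/31 - p/25 (B(p, o) = 2*(72/(-31) + p/(-29 - 21)) = 2*(72*(-1/31) + p/(-50)) = 2*(-72/31 + p*(-1/50)) = 2*(-72/31 - p/50) = -144/31 - p/25)
B(-209, -59)/b - 11638/42462 = (-144/31 - 1/25*(-209))/(-17559) - 11638/42462 = (-144/31 + 209/25)*(-1/17559) - 11638*1/42462 = (2879/775)*(-1/17559) - 5819/21231 = -2879/13608225 - 5819/21231 = -8805265036/32101802775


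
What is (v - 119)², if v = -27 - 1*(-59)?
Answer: 7569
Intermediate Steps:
v = 32 (v = -27 + 59 = 32)
(v - 119)² = (32 - 119)² = (-87)² = 7569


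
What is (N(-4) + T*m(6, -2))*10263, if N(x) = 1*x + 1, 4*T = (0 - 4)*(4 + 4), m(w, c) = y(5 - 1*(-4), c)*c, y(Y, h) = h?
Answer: -359205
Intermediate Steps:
m(w, c) = c**2 (m(w, c) = c*c = c**2)
T = -8 (T = ((0 - 4)*(4 + 4))/4 = (-4*8)/4 = (1/4)*(-32) = -8)
N(x) = 1 + x (N(x) = x + 1 = 1 + x)
(N(-4) + T*m(6, -2))*10263 = ((1 - 4) - 8*(-2)**2)*10263 = (-3 - 8*4)*10263 = (-3 - 32)*10263 = -35*10263 = -359205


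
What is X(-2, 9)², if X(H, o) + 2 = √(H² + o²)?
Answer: (2 - √85)² ≈ 52.122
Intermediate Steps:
X(H, o) = -2 + √(H² + o²)
X(-2, 9)² = (-2 + √((-2)² + 9²))² = (-2 + √(4 + 81))² = (-2 + √85)²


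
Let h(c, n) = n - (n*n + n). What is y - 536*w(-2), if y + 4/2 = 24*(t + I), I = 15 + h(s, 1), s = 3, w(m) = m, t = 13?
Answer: 1718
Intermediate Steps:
h(c, n) = -n**2 (h(c, n) = n - (n**2 + n) = n - (n + n**2) = n + (-n - n**2) = -n**2)
I = 14 (I = 15 - 1*1**2 = 15 - 1*1 = 15 - 1 = 14)
y = 646 (y = -2 + 24*(13 + 14) = -2 + 24*27 = -2 + 648 = 646)
y - 536*w(-2) = 646 - 536*(-2) = 646 + 1072 = 1718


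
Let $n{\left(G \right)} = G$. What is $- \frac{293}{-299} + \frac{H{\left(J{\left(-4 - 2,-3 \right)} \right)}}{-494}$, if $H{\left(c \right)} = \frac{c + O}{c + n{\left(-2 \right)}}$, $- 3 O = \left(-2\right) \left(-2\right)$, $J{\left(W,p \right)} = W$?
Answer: $\frac{133355}{136344} \approx 0.97808$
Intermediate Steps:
$O = - \frac{4}{3}$ ($O = - \frac{\left(-2\right) \left(-2\right)}{3} = \left(- \frac{1}{3}\right) 4 = - \frac{4}{3} \approx -1.3333$)
$H{\left(c \right)} = \frac{- \frac{4}{3} + c}{-2 + c}$ ($H{\left(c \right)} = \frac{c - \frac{4}{3}}{c - 2} = \frac{- \frac{4}{3} + c}{-2 + c}$)
$- \frac{293}{-299} + \frac{H{\left(J{\left(-4 - 2,-3 \right)} \right)}}{-494} = - \frac{293}{-299} + \frac{\frac{1}{-2 - 6} \left(- \frac{4}{3} - 6\right)}{-494} = \left(-293\right) \left(- \frac{1}{299}\right) + \frac{- \frac{4}{3} - 6}{-2 - 6} \left(- \frac{1}{494}\right) = \frac{293}{299} + \frac{- \frac{4}{3} - 6}{-2 - 6} \left(- \frac{1}{494}\right) = \frac{293}{299} + \frac{1}{-8} \left(- \frac{22}{3}\right) \left(- \frac{1}{494}\right) = \frac{293}{299} + \left(- \frac{1}{8}\right) \left(- \frac{22}{3}\right) \left(- \frac{1}{494}\right) = \frac{293}{299} + \frac{11}{12} \left(- \frac{1}{494}\right) = \frac{293}{299} - \frac{11}{5928} = \frac{133355}{136344}$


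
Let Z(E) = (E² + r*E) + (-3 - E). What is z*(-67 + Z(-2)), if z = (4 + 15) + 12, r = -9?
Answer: -1426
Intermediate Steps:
z = 31 (z = 19 + 12 = 31)
Z(E) = -3 + E² - 10*E (Z(E) = (E² - 9*E) + (-3 - E) = -3 + E² - 10*E)
z*(-67 + Z(-2)) = 31*(-67 + (-3 + (-2)² - 10*(-2))) = 31*(-67 + (-3 + 4 + 20)) = 31*(-67 + 21) = 31*(-46) = -1426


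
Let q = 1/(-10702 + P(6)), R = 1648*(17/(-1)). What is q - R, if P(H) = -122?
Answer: 303245183/10824 ≈ 28016.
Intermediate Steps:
R = -28016 (R = 1648*(17*(-1)) = 1648*(-17) = -28016)
q = -1/10824 (q = 1/(-10702 - 122) = 1/(-10824) = -1/10824 ≈ -9.2387e-5)
q - R = -1/10824 - 1*(-28016) = -1/10824 + 28016 = 303245183/10824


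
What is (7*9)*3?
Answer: 189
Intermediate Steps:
(7*9)*3 = 63*3 = 189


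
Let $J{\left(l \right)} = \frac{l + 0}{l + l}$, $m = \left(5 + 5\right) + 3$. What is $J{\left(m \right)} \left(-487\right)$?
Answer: $- \frac{487}{2} \approx -243.5$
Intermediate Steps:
$m = 13$ ($m = 10 + 3 = 13$)
$J{\left(l \right)} = \frac{1}{2}$ ($J{\left(l \right)} = \frac{l}{2 l} = l \frac{1}{2 l} = \frac{1}{2}$)
$J{\left(m \right)} \left(-487\right) = \frac{1}{2} \left(-487\right) = - \frac{487}{2}$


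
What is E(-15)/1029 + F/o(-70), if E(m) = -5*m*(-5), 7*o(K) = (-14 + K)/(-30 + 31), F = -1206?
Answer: 68693/686 ≈ 100.14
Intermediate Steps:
o(K) = -2 + K/7 (o(K) = ((-14 + K)/(-30 + 31))/7 = ((-14 + K)/1)/7 = ((-14 + K)*1)/7 = (-14 + K)/7 = -2 + K/7)
E(m) = 25*m
E(-15)/1029 + F/o(-70) = (25*(-15))/1029 - 1206/(-2 + (1/7)*(-70)) = -375*1/1029 - 1206/(-2 - 10) = -125/343 - 1206/(-12) = -125/343 - 1206*(-1/12) = -125/343 + 201/2 = 68693/686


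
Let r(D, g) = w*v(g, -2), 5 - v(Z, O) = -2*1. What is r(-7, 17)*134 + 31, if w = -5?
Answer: -4659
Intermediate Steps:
v(Z, O) = 7 (v(Z, O) = 5 - (-2) = 5 - 1*(-2) = 5 + 2 = 7)
r(D, g) = -35 (r(D, g) = -5*7 = -35)
r(-7, 17)*134 + 31 = -35*134 + 31 = -4690 + 31 = -4659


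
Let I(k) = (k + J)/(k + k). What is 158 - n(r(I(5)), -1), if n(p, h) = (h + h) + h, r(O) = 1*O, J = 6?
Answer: 161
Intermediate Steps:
I(k) = (6 + k)/(2*k) (I(k) = (k + 6)/(k + k) = (6 + k)/((2*k)) = (6 + k)*(1/(2*k)) = (6 + k)/(2*k))
r(O) = O
n(p, h) = 3*h (n(p, h) = 2*h + h = 3*h)
158 - n(r(I(5)), -1) = 158 - 3*(-1) = 158 - 1*(-3) = 158 + 3 = 161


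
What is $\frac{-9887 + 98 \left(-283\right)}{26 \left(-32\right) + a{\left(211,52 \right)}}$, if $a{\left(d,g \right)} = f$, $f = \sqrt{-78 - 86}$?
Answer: $\frac{7825168}{173097} + \frac{37621 i \sqrt{41}}{346194} \approx 45.207 + 0.69583 i$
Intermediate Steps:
$f = 2 i \sqrt{41}$ ($f = \sqrt{-164} = 2 i \sqrt{41} \approx 12.806 i$)
$a{\left(d,g \right)} = 2 i \sqrt{41}$
$\frac{-9887 + 98 \left(-283\right)}{26 \left(-32\right) + a{\left(211,52 \right)}} = \frac{-9887 + 98 \left(-283\right)}{26 \left(-32\right) + 2 i \sqrt{41}} = \frac{-9887 - 27734}{-832 + 2 i \sqrt{41}} = - \frac{37621}{-832 + 2 i \sqrt{41}}$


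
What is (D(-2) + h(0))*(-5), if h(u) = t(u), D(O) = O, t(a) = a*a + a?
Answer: 10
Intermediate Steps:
t(a) = a + a² (t(a) = a² + a = a + a²)
h(u) = u*(1 + u)
(D(-2) + h(0))*(-5) = (-2 + 0*(1 + 0))*(-5) = (-2 + 0*1)*(-5) = (-2 + 0)*(-5) = -2*(-5) = 10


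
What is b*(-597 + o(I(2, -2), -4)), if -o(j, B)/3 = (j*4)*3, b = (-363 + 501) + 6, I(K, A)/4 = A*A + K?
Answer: -210384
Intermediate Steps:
I(K, A) = 4*K + 4*A² (I(K, A) = 4*(A*A + K) = 4*(A² + K) = 4*(K + A²) = 4*K + 4*A²)
b = 144 (b = 138 + 6 = 144)
o(j, B) = -36*j (o(j, B) = -3*j*4*3 = -3*4*j*3 = -36*j)
b*(-597 + o(I(2, -2), -4)) = 144*(-597 - 36*(4*2 + 4*(-2)²)) = 144*(-597 - 36*(8 + 4*4)) = 144*(-597 - 36*(8 + 16)) = 144*(-597 - 36*24) = 144*(-597 - 864) = 144*(-1461) = -210384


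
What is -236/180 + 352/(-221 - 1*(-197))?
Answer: -719/45 ≈ -15.978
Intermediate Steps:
-236/180 + 352/(-221 - 1*(-197)) = -236*1/180 + 352/(-221 + 197) = -59/45 + 352/(-24) = -59/45 + 352*(-1/24) = -59/45 - 44/3 = -719/45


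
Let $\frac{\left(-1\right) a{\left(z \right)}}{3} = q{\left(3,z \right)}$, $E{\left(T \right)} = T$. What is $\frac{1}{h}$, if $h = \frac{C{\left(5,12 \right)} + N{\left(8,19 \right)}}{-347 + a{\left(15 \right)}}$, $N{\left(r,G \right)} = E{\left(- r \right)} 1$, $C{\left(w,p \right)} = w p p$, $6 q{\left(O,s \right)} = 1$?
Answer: $- \frac{695}{1424} \approx -0.48806$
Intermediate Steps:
$q{\left(O,s \right)} = \frac{1}{6}$ ($q{\left(O,s \right)} = \frac{1}{6} \cdot 1 = \frac{1}{6}$)
$C{\left(w,p \right)} = w p^{2}$
$a{\left(z \right)} = - \frac{1}{2}$ ($a{\left(z \right)} = \left(-3\right) \frac{1}{6} = - \frac{1}{2}$)
$N{\left(r,G \right)} = - r$ ($N{\left(r,G \right)} = - r 1 = - r$)
$h = - \frac{1424}{695}$ ($h = \frac{5 \cdot 12^{2} - 8}{-347 - \frac{1}{2}} = \frac{5 \cdot 144 - 8}{- \frac{695}{2}} = \left(720 - 8\right) \left(- \frac{2}{695}\right) = 712 \left(- \frac{2}{695}\right) = - \frac{1424}{695} \approx -2.0489$)
$\frac{1}{h} = \frac{1}{- \frac{1424}{695}} = - \frac{695}{1424}$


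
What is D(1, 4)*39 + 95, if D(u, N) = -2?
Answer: 17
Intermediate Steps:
D(1, 4)*39 + 95 = -2*39 + 95 = -78 + 95 = 17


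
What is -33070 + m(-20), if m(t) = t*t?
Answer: -32670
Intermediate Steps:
m(t) = t**2
-33070 + m(-20) = -33070 + (-20)**2 = -33070 + 400 = -32670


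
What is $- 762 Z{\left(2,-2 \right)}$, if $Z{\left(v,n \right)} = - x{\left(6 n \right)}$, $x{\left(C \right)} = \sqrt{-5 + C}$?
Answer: $762 i \sqrt{17} \approx 3141.8 i$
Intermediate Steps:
$Z{\left(v,n \right)} = - \sqrt{-5 + 6 n}$
$- 762 Z{\left(2,-2 \right)} = - 762 \left(- \sqrt{-5 + 6 \left(-2\right)}\right) = - 762 \left(- \sqrt{-5 - 12}\right) = - 762 \left(- \sqrt{-17}\right) = - 762 \left(- i \sqrt{17}\right) = 762 i \sqrt{17}$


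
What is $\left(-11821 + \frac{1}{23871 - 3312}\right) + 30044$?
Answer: $\frac{374646658}{20559} \approx 18223.0$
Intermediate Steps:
$\left(-11821 + \frac{1}{23871 - 3312}\right) + 30044 = \left(-11821 + \frac{1}{20559}\right) + 30044 = - \frac{243027938}{20559} + 30044 = \frac{374646658}{20559}$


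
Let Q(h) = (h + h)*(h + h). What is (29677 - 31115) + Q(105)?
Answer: 42662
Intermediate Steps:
Q(h) = 4*h² (Q(h) = (2*h)*(2*h) = 4*h²)
(29677 - 31115) + Q(105) = (29677 - 31115) + 4*105² = -1438 + 4*11025 = -1438 + 44100 = 42662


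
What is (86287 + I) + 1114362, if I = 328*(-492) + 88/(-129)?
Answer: 134066129/129 ≈ 1.0393e+6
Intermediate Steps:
I = -20817592/129 (I = -161376 + 88*(-1/129) = -161376 - 88/129 = -20817592/129 ≈ -1.6138e+5)
(86287 + I) + 1114362 = (86287 - 20817592/129) + 1114362 = -9686569/129 + 1114362 = 134066129/129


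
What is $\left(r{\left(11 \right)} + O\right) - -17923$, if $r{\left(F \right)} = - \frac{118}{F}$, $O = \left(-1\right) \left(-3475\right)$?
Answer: $\frac{235260}{11} \approx 21387.0$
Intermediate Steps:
$O = 3475$
$\left(r{\left(11 \right)} + O\right) - -17923 = \left(- \frac{118}{11} + 3475\right) - -17923 = \left(\left(-118\right) \frac{1}{11} + 3475\right) + 17923 = \left(- \frac{118}{11} + 3475\right) + 17923 = \frac{38107}{11} + 17923 = \frac{235260}{11}$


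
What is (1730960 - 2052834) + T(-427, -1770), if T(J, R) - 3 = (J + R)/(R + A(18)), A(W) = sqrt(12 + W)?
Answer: -2585579772/8033 + 169*sqrt(30)/240990 ≈ -3.2187e+5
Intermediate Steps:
T(J, R) = 3 + (J + R)/(R + sqrt(30)) (T(J, R) = 3 + (J + R)/(R + sqrt(12 + 18)) = 3 + (J + R)/(R + sqrt(30)))
(1730960 - 2052834) + T(-427, -1770) = (1730960 - 2052834) + (-427 + 3*sqrt(30) + 4*(-1770))/(-1770 + sqrt(30)) = -321874 + (-427 + 3*sqrt(30) - 7080)/(-1770 + sqrt(30)) = -321874 + (-7507 + 3*sqrt(30))/(-1770 + sqrt(30))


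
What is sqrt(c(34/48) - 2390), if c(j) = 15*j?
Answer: 9*I*sqrt(470)/4 ≈ 48.779*I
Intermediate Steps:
sqrt(c(34/48) - 2390) = sqrt(15*(34/48) - 2390) = sqrt(15*(34*(1/48)) - 2390) = sqrt(15*(17/24) - 2390) = sqrt(85/8 - 2390) = sqrt(-19035/8) = 9*I*sqrt(470)/4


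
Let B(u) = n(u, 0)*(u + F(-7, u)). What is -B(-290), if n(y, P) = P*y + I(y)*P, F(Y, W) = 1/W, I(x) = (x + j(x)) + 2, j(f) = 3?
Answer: 0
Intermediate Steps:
I(x) = 5 + x (I(x) = (x + 3) + 2 = (3 + x) + 2 = 5 + x)
n(y, P) = P*y + P*(5 + y) (n(y, P) = P*y + (5 + y)*P = P*y + P*(5 + y))
B(u) = 0 (B(u) = (0*(5 + 2*u))*(u + 1/u) = 0*(u + 1/u) = 0)
-B(-290) = -1*0 = 0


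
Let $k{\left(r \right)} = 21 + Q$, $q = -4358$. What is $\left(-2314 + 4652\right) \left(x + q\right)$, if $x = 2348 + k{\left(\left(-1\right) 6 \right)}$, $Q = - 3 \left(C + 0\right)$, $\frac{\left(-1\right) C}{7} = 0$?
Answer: $-4650282$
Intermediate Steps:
$C = 0$ ($C = \left(-7\right) 0 = 0$)
$Q = 0$ ($Q = - 3 \left(0 + 0\right) = \left(-3\right) 0 = 0$)
$k{\left(r \right)} = 21$ ($k{\left(r \right)} = 21 + 0 = 21$)
$x = 2369$ ($x = 2348 + 21 = 2369$)
$\left(-2314 + 4652\right) \left(x + q\right) = \left(-2314 + 4652\right) \left(2369 - 4358\right) = 2338 \left(-1989\right) = -4650282$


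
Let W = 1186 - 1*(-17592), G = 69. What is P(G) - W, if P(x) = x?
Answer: -18709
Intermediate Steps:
W = 18778 (W = 1186 + 17592 = 18778)
P(G) - W = 69 - 1*18778 = 69 - 18778 = -18709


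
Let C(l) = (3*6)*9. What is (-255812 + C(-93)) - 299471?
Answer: -555121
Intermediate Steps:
C(l) = 162 (C(l) = 18*9 = 162)
(-255812 + C(-93)) - 299471 = (-255812 + 162) - 299471 = -255650 - 299471 = -555121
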